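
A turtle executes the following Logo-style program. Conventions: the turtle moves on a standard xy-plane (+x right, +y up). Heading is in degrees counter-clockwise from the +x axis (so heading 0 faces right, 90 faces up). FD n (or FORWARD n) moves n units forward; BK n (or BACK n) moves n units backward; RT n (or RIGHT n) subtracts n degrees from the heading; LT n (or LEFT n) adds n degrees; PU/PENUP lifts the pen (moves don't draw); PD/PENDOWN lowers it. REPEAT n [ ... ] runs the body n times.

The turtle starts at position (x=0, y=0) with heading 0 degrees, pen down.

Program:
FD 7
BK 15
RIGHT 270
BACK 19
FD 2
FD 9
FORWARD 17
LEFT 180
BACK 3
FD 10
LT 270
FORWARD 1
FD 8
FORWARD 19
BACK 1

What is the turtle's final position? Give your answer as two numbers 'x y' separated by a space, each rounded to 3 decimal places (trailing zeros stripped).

Answer: -35 2

Derivation:
Executing turtle program step by step:
Start: pos=(0,0), heading=0, pen down
FD 7: (0,0) -> (7,0) [heading=0, draw]
BK 15: (7,0) -> (-8,0) [heading=0, draw]
RT 270: heading 0 -> 90
BK 19: (-8,0) -> (-8,-19) [heading=90, draw]
FD 2: (-8,-19) -> (-8,-17) [heading=90, draw]
FD 9: (-8,-17) -> (-8,-8) [heading=90, draw]
FD 17: (-8,-8) -> (-8,9) [heading=90, draw]
LT 180: heading 90 -> 270
BK 3: (-8,9) -> (-8,12) [heading=270, draw]
FD 10: (-8,12) -> (-8,2) [heading=270, draw]
LT 270: heading 270 -> 180
FD 1: (-8,2) -> (-9,2) [heading=180, draw]
FD 8: (-9,2) -> (-17,2) [heading=180, draw]
FD 19: (-17,2) -> (-36,2) [heading=180, draw]
BK 1: (-36,2) -> (-35,2) [heading=180, draw]
Final: pos=(-35,2), heading=180, 12 segment(s) drawn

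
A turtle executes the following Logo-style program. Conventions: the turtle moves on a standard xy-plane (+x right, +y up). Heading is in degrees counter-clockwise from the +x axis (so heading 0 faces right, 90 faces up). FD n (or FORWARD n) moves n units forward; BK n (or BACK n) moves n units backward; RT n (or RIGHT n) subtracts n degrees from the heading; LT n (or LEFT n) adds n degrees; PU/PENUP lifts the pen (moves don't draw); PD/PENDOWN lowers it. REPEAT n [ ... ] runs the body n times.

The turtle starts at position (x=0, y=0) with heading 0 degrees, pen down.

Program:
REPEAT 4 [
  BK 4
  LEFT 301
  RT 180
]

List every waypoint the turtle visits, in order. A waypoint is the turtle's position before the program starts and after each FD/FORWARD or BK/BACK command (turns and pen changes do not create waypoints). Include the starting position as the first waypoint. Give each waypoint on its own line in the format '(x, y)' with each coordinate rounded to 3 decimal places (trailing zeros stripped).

Executing turtle program step by step:
Start: pos=(0,0), heading=0, pen down
REPEAT 4 [
  -- iteration 1/4 --
  BK 4: (0,0) -> (-4,0) [heading=0, draw]
  LT 301: heading 0 -> 301
  RT 180: heading 301 -> 121
  -- iteration 2/4 --
  BK 4: (-4,0) -> (-1.94,-3.429) [heading=121, draw]
  LT 301: heading 121 -> 62
  RT 180: heading 62 -> 242
  -- iteration 3/4 --
  BK 4: (-1.94,-3.429) -> (-0.062,0.103) [heading=242, draw]
  LT 301: heading 242 -> 183
  RT 180: heading 183 -> 3
  -- iteration 4/4 --
  BK 4: (-0.062,0.103) -> (-4.056,-0.106) [heading=3, draw]
  LT 301: heading 3 -> 304
  RT 180: heading 304 -> 124
]
Final: pos=(-4.056,-0.106), heading=124, 4 segment(s) drawn
Waypoints (5 total):
(0, 0)
(-4, 0)
(-1.94, -3.429)
(-0.062, 0.103)
(-4.056, -0.106)

Answer: (0, 0)
(-4, 0)
(-1.94, -3.429)
(-0.062, 0.103)
(-4.056, -0.106)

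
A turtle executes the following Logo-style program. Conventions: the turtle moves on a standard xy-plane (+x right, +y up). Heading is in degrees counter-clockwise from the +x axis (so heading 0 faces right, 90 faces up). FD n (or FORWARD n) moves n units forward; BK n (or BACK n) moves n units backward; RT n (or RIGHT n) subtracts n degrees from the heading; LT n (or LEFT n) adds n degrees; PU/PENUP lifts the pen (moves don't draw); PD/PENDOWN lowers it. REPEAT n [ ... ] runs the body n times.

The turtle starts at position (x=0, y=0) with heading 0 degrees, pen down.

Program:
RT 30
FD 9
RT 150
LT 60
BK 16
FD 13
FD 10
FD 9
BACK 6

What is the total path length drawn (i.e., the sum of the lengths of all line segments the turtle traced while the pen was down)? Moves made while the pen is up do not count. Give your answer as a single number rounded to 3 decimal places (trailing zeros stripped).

Executing turtle program step by step:
Start: pos=(0,0), heading=0, pen down
RT 30: heading 0 -> 330
FD 9: (0,0) -> (7.794,-4.5) [heading=330, draw]
RT 150: heading 330 -> 180
LT 60: heading 180 -> 240
BK 16: (7.794,-4.5) -> (15.794,9.356) [heading=240, draw]
FD 13: (15.794,9.356) -> (9.294,-1.902) [heading=240, draw]
FD 10: (9.294,-1.902) -> (4.294,-10.562) [heading=240, draw]
FD 9: (4.294,-10.562) -> (-0.206,-18.356) [heading=240, draw]
BK 6: (-0.206,-18.356) -> (2.794,-13.16) [heading=240, draw]
Final: pos=(2.794,-13.16), heading=240, 6 segment(s) drawn

Segment lengths:
  seg 1: (0,0) -> (7.794,-4.5), length = 9
  seg 2: (7.794,-4.5) -> (15.794,9.356), length = 16
  seg 3: (15.794,9.356) -> (9.294,-1.902), length = 13
  seg 4: (9.294,-1.902) -> (4.294,-10.562), length = 10
  seg 5: (4.294,-10.562) -> (-0.206,-18.356), length = 9
  seg 6: (-0.206,-18.356) -> (2.794,-13.16), length = 6
Total = 63

Answer: 63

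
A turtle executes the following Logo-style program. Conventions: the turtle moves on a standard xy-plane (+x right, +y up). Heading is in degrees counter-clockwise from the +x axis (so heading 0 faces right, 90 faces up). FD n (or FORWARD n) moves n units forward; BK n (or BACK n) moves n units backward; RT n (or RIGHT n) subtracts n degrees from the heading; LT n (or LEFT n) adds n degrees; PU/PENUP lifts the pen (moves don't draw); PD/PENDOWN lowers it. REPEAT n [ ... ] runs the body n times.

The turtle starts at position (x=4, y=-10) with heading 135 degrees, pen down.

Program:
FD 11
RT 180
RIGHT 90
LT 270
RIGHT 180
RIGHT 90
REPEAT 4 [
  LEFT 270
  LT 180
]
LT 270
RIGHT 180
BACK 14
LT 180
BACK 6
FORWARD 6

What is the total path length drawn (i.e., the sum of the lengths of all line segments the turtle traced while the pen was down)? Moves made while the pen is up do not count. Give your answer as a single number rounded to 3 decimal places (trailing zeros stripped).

Answer: 37

Derivation:
Executing turtle program step by step:
Start: pos=(4,-10), heading=135, pen down
FD 11: (4,-10) -> (-3.778,-2.222) [heading=135, draw]
RT 180: heading 135 -> 315
RT 90: heading 315 -> 225
LT 270: heading 225 -> 135
RT 180: heading 135 -> 315
RT 90: heading 315 -> 225
REPEAT 4 [
  -- iteration 1/4 --
  LT 270: heading 225 -> 135
  LT 180: heading 135 -> 315
  -- iteration 2/4 --
  LT 270: heading 315 -> 225
  LT 180: heading 225 -> 45
  -- iteration 3/4 --
  LT 270: heading 45 -> 315
  LT 180: heading 315 -> 135
  -- iteration 4/4 --
  LT 270: heading 135 -> 45
  LT 180: heading 45 -> 225
]
LT 270: heading 225 -> 135
RT 180: heading 135 -> 315
BK 14: (-3.778,-2.222) -> (-13.678,7.678) [heading=315, draw]
LT 180: heading 315 -> 135
BK 6: (-13.678,7.678) -> (-9.435,3.435) [heading=135, draw]
FD 6: (-9.435,3.435) -> (-13.678,7.678) [heading=135, draw]
Final: pos=(-13.678,7.678), heading=135, 4 segment(s) drawn

Segment lengths:
  seg 1: (4,-10) -> (-3.778,-2.222), length = 11
  seg 2: (-3.778,-2.222) -> (-13.678,7.678), length = 14
  seg 3: (-13.678,7.678) -> (-9.435,3.435), length = 6
  seg 4: (-9.435,3.435) -> (-13.678,7.678), length = 6
Total = 37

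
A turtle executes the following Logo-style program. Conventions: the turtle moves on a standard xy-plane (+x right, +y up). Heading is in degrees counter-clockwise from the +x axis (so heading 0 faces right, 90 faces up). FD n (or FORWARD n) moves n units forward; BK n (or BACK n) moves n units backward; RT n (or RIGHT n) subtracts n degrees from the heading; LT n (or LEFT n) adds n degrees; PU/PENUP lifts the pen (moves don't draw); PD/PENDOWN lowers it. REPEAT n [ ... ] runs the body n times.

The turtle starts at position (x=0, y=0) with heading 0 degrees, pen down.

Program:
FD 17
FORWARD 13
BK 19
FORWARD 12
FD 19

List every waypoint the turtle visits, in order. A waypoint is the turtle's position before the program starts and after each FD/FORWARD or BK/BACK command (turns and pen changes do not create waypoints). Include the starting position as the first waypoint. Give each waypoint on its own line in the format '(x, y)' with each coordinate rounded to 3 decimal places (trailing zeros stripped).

Answer: (0, 0)
(17, 0)
(30, 0)
(11, 0)
(23, 0)
(42, 0)

Derivation:
Executing turtle program step by step:
Start: pos=(0,0), heading=0, pen down
FD 17: (0,0) -> (17,0) [heading=0, draw]
FD 13: (17,0) -> (30,0) [heading=0, draw]
BK 19: (30,0) -> (11,0) [heading=0, draw]
FD 12: (11,0) -> (23,0) [heading=0, draw]
FD 19: (23,0) -> (42,0) [heading=0, draw]
Final: pos=(42,0), heading=0, 5 segment(s) drawn
Waypoints (6 total):
(0, 0)
(17, 0)
(30, 0)
(11, 0)
(23, 0)
(42, 0)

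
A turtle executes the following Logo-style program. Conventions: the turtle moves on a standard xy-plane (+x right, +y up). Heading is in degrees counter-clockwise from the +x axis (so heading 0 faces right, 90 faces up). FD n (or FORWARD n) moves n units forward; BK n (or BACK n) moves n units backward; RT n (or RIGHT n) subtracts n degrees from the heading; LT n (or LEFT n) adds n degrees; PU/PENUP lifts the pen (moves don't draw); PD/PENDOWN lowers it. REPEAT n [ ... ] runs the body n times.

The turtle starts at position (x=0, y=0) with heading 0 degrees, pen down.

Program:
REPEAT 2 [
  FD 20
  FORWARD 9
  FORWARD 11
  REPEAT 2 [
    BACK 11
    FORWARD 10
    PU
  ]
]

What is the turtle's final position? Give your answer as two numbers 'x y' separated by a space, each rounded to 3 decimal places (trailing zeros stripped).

Executing turtle program step by step:
Start: pos=(0,0), heading=0, pen down
REPEAT 2 [
  -- iteration 1/2 --
  FD 20: (0,0) -> (20,0) [heading=0, draw]
  FD 9: (20,0) -> (29,0) [heading=0, draw]
  FD 11: (29,0) -> (40,0) [heading=0, draw]
  REPEAT 2 [
    -- iteration 1/2 --
    BK 11: (40,0) -> (29,0) [heading=0, draw]
    FD 10: (29,0) -> (39,0) [heading=0, draw]
    PU: pen up
    -- iteration 2/2 --
    BK 11: (39,0) -> (28,0) [heading=0, move]
    FD 10: (28,0) -> (38,0) [heading=0, move]
    PU: pen up
  ]
  -- iteration 2/2 --
  FD 20: (38,0) -> (58,0) [heading=0, move]
  FD 9: (58,0) -> (67,0) [heading=0, move]
  FD 11: (67,0) -> (78,0) [heading=0, move]
  REPEAT 2 [
    -- iteration 1/2 --
    BK 11: (78,0) -> (67,0) [heading=0, move]
    FD 10: (67,0) -> (77,0) [heading=0, move]
    PU: pen up
    -- iteration 2/2 --
    BK 11: (77,0) -> (66,0) [heading=0, move]
    FD 10: (66,0) -> (76,0) [heading=0, move]
    PU: pen up
  ]
]
Final: pos=(76,0), heading=0, 5 segment(s) drawn

Answer: 76 0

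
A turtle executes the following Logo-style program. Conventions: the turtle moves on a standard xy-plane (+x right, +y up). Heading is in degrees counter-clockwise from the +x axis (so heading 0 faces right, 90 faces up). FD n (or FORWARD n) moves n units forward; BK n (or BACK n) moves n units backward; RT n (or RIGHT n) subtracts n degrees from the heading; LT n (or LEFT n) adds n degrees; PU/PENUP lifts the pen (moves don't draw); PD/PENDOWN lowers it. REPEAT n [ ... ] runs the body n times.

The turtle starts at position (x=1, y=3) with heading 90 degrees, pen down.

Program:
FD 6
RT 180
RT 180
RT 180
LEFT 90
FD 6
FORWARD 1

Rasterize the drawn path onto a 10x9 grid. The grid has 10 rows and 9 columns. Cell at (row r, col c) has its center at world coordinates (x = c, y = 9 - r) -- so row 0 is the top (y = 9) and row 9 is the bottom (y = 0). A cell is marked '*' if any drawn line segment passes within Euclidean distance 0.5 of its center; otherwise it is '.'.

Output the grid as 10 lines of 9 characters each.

Segment 0: (1,3) -> (1,9)
Segment 1: (1,9) -> (7,9)
Segment 2: (7,9) -> (8,9)

Answer: .********
.*.......
.*.......
.*.......
.*.......
.*.......
.*.......
.........
.........
.........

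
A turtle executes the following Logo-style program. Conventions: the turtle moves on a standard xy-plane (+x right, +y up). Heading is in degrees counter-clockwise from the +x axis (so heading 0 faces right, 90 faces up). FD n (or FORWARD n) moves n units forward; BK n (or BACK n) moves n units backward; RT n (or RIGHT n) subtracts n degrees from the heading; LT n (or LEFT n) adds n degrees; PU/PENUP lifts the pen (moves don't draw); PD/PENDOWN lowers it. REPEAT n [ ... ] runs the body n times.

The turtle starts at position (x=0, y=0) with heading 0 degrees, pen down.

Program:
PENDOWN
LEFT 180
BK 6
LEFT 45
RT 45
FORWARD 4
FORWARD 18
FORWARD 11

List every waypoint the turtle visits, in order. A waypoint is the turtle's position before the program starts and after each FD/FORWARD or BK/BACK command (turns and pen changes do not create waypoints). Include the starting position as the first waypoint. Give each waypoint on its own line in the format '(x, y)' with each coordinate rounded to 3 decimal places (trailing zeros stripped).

Answer: (0, 0)
(6, 0)
(2, 0)
(-16, 0)
(-27, 0)

Derivation:
Executing turtle program step by step:
Start: pos=(0,0), heading=0, pen down
PD: pen down
LT 180: heading 0 -> 180
BK 6: (0,0) -> (6,0) [heading=180, draw]
LT 45: heading 180 -> 225
RT 45: heading 225 -> 180
FD 4: (6,0) -> (2,0) [heading=180, draw]
FD 18: (2,0) -> (-16,0) [heading=180, draw]
FD 11: (-16,0) -> (-27,0) [heading=180, draw]
Final: pos=(-27,0), heading=180, 4 segment(s) drawn
Waypoints (5 total):
(0, 0)
(6, 0)
(2, 0)
(-16, 0)
(-27, 0)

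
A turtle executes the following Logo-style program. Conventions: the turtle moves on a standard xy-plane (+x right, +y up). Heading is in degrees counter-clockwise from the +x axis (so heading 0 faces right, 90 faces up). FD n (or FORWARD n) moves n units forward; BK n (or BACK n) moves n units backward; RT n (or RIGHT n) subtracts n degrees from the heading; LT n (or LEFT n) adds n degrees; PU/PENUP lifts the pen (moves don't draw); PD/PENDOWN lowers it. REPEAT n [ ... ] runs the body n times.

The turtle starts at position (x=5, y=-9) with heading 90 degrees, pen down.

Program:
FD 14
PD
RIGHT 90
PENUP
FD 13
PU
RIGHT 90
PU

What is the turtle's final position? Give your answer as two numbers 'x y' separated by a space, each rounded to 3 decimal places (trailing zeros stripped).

Executing turtle program step by step:
Start: pos=(5,-9), heading=90, pen down
FD 14: (5,-9) -> (5,5) [heading=90, draw]
PD: pen down
RT 90: heading 90 -> 0
PU: pen up
FD 13: (5,5) -> (18,5) [heading=0, move]
PU: pen up
RT 90: heading 0 -> 270
PU: pen up
Final: pos=(18,5), heading=270, 1 segment(s) drawn

Answer: 18 5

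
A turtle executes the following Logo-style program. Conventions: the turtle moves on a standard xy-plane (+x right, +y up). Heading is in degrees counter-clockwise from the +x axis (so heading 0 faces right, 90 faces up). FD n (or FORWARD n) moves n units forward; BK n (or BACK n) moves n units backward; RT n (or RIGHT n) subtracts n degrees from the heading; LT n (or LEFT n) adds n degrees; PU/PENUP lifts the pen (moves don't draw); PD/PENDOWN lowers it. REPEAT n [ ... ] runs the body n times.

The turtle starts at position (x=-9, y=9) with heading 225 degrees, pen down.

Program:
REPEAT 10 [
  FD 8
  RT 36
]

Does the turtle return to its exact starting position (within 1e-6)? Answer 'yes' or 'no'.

Executing turtle program step by step:
Start: pos=(-9,9), heading=225, pen down
REPEAT 10 [
  -- iteration 1/10 --
  FD 8: (-9,9) -> (-14.657,3.343) [heading=225, draw]
  RT 36: heading 225 -> 189
  -- iteration 2/10 --
  FD 8: (-14.657,3.343) -> (-22.558,2.092) [heading=189, draw]
  RT 36: heading 189 -> 153
  -- iteration 3/10 --
  FD 8: (-22.558,2.092) -> (-29.686,5.724) [heading=153, draw]
  RT 36: heading 153 -> 117
  -- iteration 4/10 --
  FD 8: (-29.686,5.724) -> (-33.318,12.852) [heading=117, draw]
  RT 36: heading 117 -> 81
  -- iteration 5/10 --
  FD 8: (-33.318,12.852) -> (-32.067,20.753) [heading=81, draw]
  RT 36: heading 81 -> 45
  -- iteration 6/10 --
  FD 8: (-32.067,20.753) -> (-26.41,26.41) [heading=45, draw]
  RT 36: heading 45 -> 9
  -- iteration 7/10 --
  FD 8: (-26.41,26.41) -> (-18.509,27.661) [heading=9, draw]
  RT 36: heading 9 -> 333
  -- iteration 8/10 --
  FD 8: (-18.509,27.661) -> (-11.38,24.03) [heading=333, draw]
  RT 36: heading 333 -> 297
  -- iteration 9/10 --
  FD 8: (-11.38,24.03) -> (-7.749,16.902) [heading=297, draw]
  RT 36: heading 297 -> 261
  -- iteration 10/10 --
  FD 8: (-7.749,16.902) -> (-9,9) [heading=261, draw]
  RT 36: heading 261 -> 225
]
Final: pos=(-9,9), heading=225, 10 segment(s) drawn

Start position: (-9, 9)
Final position: (-9, 9)
Distance = 0; < 1e-6 -> CLOSED

Answer: yes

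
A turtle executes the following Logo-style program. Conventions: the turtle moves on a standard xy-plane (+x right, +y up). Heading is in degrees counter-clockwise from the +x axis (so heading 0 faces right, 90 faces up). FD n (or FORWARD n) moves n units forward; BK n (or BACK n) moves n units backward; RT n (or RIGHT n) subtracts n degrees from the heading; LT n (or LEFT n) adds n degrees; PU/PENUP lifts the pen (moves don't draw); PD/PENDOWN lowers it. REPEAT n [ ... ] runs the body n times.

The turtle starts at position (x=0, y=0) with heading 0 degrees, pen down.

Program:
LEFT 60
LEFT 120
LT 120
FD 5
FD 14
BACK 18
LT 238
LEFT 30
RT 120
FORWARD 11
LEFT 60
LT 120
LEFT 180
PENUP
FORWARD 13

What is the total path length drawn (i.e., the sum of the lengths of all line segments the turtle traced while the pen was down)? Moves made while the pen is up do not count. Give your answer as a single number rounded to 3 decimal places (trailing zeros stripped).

Answer: 48

Derivation:
Executing turtle program step by step:
Start: pos=(0,0), heading=0, pen down
LT 60: heading 0 -> 60
LT 120: heading 60 -> 180
LT 120: heading 180 -> 300
FD 5: (0,0) -> (2.5,-4.33) [heading=300, draw]
FD 14: (2.5,-4.33) -> (9.5,-16.454) [heading=300, draw]
BK 18: (9.5,-16.454) -> (0.5,-0.866) [heading=300, draw]
LT 238: heading 300 -> 178
LT 30: heading 178 -> 208
RT 120: heading 208 -> 88
FD 11: (0.5,-0.866) -> (0.884,10.127) [heading=88, draw]
LT 60: heading 88 -> 148
LT 120: heading 148 -> 268
LT 180: heading 268 -> 88
PU: pen up
FD 13: (0.884,10.127) -> (1.338,23.119) [heading=88, move]
Final: pos=(1.338,23.119), heading=88, 4 segment(s) drawn

Segment lengths:
  seg 1: (0,0) -> (2.5,-4.33), length = 5
  seg 2: (2.5,-4.33) -> (9.5,-16.454), length = 14
  seg 3: (9.5,-16.454) -> (0.5,-0.866), length = 18
  seg 4: (0.5,-0.866) -> (0.884,10.127), length = 11
Total = 48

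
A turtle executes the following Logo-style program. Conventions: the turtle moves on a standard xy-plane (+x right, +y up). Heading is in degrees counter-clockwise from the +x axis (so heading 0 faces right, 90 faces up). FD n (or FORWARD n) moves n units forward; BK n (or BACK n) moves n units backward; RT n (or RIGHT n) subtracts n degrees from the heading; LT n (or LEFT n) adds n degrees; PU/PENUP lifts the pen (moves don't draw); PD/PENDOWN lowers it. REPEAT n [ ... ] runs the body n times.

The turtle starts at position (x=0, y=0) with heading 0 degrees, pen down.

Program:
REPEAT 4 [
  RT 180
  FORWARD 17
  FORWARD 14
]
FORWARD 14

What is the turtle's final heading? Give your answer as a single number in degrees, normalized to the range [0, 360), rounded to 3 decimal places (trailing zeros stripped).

Answer: 0

Derivation:
Executing turtle program step by step:
Start: pos=(0,0), heading=0, pen down
REPEAT 4 [
  -- iteration 1/4 --
  RT 180: heading 0 -> 180
  FD 17: (0,0) -> (-17,0) [heading=180, draw]
  FD 14: (-17,0) -> (-31,0) [heading=180, draw]
  -- iteration 2/4 --
  RT 180: heading 180 -> 0
  FD 17: (-31,0) -> (-14,0) [heading=0, draw]
  FD 14: (-14,0) -> (0,0) [heading=0, draw]
  -- iteration 3/4 --
  RT 180: heading 0 -> 180
  FD 17: (0,0) -> (-17,0) [heading=180, draw]
  FD 14: (-17,0) -> (-31,0) [heading=180, draw]
  -- iteration 4/4 --
  RT 180: heading 180 -> 0
  FD 17: (-31,0) -> (-14,0) [heading=0, draw]
  FD 14: (-14,0) -> (0,0) [heading=0, draw]
]
FD 14: (0,0) -> (14,0) [heading=0, draw]
Final: pos=(14,0), heading=0, 9 segment(s) drawn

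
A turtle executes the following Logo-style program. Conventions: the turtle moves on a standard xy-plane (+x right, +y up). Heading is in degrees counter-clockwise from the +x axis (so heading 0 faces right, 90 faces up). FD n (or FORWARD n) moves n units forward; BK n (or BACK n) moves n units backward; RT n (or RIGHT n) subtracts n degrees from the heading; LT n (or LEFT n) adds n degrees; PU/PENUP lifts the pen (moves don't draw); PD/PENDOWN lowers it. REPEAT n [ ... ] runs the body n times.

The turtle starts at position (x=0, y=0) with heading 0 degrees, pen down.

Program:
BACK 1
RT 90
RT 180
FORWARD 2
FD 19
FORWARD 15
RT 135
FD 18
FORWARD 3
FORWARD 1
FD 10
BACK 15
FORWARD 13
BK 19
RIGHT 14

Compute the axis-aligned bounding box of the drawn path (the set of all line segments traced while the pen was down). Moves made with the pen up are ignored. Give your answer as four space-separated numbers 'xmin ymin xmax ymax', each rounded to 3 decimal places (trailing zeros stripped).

Answer: -1 0 21.627 36

Derivation:
Executing turtle program step by step:
Start: pos=(0,0), heading=0, pen down
BK 1: (0,0) -> (-1,0) [heading=0, draw]
RT 90: heading 0 -> 270
RT 180: heading 270 -> 90
FD 2: (-1,0) -> (-1,2) [heading=90, draw]
FD 19: (-1,2) -> (-1,21) [heading=90, draw]
FD 15: (-1,21) -> (-1,36) [heading=90, draw]
RT 135: heading 90 -> 315
FD 18: (-1,36) -> (11.728,23.272) [heading=315, draw]
FD 3: (11.728,23.272) -> (13.849,21.151) [heading=315, draw]
FD 1: (13.849,21.151) -> (14.556,20.444) [heading=315, draw]
FD 10: (14.556,20.444) -> (21.627,13.373) [heading=315, draw]
BK 15: (21.627,13.373) -> (11.021,23.979) [heading=315, draw]
FD 13: (11.021,23.979) -> (20.213,14.787) [heading=315, draw]
BK 19: (20.213,14.787) -> (6.778,28.222) [heading=315, draw]
RT 14: heading 315 -> 301
Final: pos=(6.778,28.222), heading=301, 11 segment(s) drawn

Segment endpoints: x in {-1, -1, -1, -1, 0, 6.778, 11.021, 11.728, 13.849, 14.556, 20.213, 21.627}, y in {0, 2, 13.373, 14.787, 20.444, 21, 21.151, 23.272, 23.979, 28.222, 36}
xmin=-1, ymin=0, xmax=21.627, ymax=36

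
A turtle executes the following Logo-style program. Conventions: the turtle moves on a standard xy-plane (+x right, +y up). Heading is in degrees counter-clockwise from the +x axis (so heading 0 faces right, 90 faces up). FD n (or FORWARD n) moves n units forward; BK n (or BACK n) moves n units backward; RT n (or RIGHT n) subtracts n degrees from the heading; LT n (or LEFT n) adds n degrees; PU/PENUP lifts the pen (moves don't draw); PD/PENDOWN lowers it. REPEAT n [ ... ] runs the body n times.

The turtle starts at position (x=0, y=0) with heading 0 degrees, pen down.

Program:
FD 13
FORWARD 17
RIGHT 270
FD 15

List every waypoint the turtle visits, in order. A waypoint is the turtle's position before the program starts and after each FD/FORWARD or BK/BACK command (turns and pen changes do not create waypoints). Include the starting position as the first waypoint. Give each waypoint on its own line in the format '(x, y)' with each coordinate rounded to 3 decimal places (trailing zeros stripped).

Executing turtle program step by step:
Start: pos=(0,0), heading=0, pen down
FD 13: (0,0) -> (13,0) [heading=0, draw]
FD 17: (13,0) -> (30,0) [heading=0, draw]
RT 270: heading 0 -> 90
FD 15: (30,0) -> (30,15) [heading=90, draw]
Final: pos=(30,15), heading=90, 3 segment(s) drawn
Waypoints (4 total):
(0, 0)
(13, 0)
(30, 0)
(30, 15)

Answer: (0, 0)
(13, 0)
(30, 0)
(30, 15)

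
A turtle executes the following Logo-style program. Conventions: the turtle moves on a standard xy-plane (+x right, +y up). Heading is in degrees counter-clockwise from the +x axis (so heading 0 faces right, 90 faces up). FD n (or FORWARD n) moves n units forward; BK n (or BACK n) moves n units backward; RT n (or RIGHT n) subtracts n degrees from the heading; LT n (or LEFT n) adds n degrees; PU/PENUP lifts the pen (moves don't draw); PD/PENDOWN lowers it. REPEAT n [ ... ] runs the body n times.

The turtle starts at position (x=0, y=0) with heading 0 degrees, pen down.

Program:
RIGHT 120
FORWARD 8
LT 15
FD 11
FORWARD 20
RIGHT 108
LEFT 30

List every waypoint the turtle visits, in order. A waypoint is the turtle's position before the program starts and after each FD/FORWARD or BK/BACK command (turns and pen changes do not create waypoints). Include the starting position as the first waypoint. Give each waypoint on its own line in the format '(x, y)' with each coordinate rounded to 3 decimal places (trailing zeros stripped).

Answer: (0, 0)
(-4, -6.928)
(-6.847, -17.553)
(-12.023, -36.872)

Derivation:
Executing turtle program step by step:
Start: pos=(0,0), heading=0, pen down
RT 120: heading 0 -> 240
FD 8: (0,0) -> (-4,-6.928) [heading=240, draw]
LT 15: heading 240 -> 255
FD 11: (-4,-6.928) -> (-6.847,-17.553) [heading=255, draw]
FD 20: (-6.847,-17.553) -> (-12.023,-36.872) [heading=255, draw]
RT 108: heading 255 -> 147
LT 30: heading 147 -> 177
Final: pos=(-12.023,-36.872), heading=177, 3 segment(s) drawn
Waypoints (4 total):
(0, 0)
(-4, -6.928)
(-6.847, -17.553)
(-12.023, -36.872)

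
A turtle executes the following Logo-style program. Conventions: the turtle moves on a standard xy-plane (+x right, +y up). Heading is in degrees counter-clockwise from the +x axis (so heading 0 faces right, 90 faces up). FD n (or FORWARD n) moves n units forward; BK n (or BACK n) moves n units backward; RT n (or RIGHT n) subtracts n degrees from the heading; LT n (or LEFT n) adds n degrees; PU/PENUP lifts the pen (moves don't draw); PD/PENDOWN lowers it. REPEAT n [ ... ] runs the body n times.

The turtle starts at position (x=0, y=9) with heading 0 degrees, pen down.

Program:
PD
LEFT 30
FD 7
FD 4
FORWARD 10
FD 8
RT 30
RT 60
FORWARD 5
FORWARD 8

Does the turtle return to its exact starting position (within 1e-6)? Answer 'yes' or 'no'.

Executing turtle program step by step:
Start: pos=(0,9), heading=0, pen down
PD: pen down
LT 30: heading 0 -> 30
FD 7: (0,9) -> (6.062,12.5) [heading=30, draw]
FD 4: (6.062,12.5) -> (9.526,14.5) [heading=30, draw]
FD 10: (9.526,14.5) -> (18.187,19.5) [heading=30, draw]
FD 8: (18.187,19.5) -> (25.115,23.5) [heading=30, draw]
RT 30: heading 30 -> 0
RT 60: heading 0 -> 300
FD 5: (25.115,23.5) -> (27.615,19.17) [heading=300, draw]
FD 8: (27.615,19.17) -> (31.615,12.242) [heading=300, draw]
Final: pos=(31.615,12.242), heading=300, 6 segment(s) drawn

Start position: (0, 9)
Final position: (31.615, 12.242)
Distance = 31.78; >= 1e-6 -> NOT closed

Answer: no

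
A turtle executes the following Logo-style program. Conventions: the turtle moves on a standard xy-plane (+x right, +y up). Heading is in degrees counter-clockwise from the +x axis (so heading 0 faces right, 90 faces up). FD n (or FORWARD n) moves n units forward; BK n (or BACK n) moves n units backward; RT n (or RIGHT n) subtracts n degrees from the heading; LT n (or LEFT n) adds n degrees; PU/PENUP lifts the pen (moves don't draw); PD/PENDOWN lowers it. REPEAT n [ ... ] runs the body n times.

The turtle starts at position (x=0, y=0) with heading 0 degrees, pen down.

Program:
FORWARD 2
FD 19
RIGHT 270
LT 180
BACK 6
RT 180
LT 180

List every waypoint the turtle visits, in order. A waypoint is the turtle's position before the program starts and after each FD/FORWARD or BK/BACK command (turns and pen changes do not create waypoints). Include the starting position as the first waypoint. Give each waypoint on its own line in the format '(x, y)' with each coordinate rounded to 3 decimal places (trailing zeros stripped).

Executing turtle program step by step:
Start: pos=(0,0), heading=0, pen down
FD 2: (0,0) -> (2,0) [heading=0, draw]
FD 19: (2,0) -> (21,0) [heading=0, draw]
RT 270: heading 0 -> 90
LT 180: heading 90 -> 270
BK 6: (21,0) -> (21,6) [heading=270, draw]
RT 180: heading 270 -> 90
LT 180: heading 90 -> 270
Final: pos=(21,6), heading=270, 3 segment(s) drawn
Waypoints (4 total):
(0, 0)
(2, 0)
(21, 0)
(21, 6)

Answer: (0, 0)
(2, 0)
(21, 0)
(21, 6)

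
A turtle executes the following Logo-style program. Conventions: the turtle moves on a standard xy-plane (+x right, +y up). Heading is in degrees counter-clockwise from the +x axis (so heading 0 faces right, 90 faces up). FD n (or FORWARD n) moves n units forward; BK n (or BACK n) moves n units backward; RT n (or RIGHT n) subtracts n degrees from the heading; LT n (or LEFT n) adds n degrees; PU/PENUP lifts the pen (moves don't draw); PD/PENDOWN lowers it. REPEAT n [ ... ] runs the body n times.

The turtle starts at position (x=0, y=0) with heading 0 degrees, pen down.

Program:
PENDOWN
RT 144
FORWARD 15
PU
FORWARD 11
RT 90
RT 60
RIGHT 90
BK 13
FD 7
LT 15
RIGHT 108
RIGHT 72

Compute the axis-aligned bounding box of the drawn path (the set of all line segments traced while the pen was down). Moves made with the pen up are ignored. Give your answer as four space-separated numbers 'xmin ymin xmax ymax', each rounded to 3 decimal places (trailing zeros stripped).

Answer: -12.135 -8.817 0 0

Derivation:
Executing turtle program step by step:
Start: pos=(0,0), heading=0, pen down
PD: pen down
RT 144: heading 0 -> 216
FD 15: (0,0) -> (-12.135,-8.817) [heading=216, draw]
PU: pen up
FD 11: (-12.135,-8.817) -> (-21.034,-15.282) [heading=216, move]
RT 90: heading 216 -> 126
RT 60: heading 126 -> 66
RT 90: heading 66 -> 336
BK 13: (-21.034,-15.282) -> (-32.911,-9.995) [heading=336, move]
FD 7: (-32.911,-9.995) -> (-26.516,-12.842) [heading=336, move]
LT 15: heading 336 -> 351
RT 108: heading 351 -> 243
RT 72: heading 243 -> 171
Final: pos=(-26.516,-12.842), heading=171, 1 segment(s) drawn

Segment endpoints: x in {-12.135, 0}, y in {-8.817, 0}
xmin=-12.135, ymin=-8.817, xmax=0, ymax=0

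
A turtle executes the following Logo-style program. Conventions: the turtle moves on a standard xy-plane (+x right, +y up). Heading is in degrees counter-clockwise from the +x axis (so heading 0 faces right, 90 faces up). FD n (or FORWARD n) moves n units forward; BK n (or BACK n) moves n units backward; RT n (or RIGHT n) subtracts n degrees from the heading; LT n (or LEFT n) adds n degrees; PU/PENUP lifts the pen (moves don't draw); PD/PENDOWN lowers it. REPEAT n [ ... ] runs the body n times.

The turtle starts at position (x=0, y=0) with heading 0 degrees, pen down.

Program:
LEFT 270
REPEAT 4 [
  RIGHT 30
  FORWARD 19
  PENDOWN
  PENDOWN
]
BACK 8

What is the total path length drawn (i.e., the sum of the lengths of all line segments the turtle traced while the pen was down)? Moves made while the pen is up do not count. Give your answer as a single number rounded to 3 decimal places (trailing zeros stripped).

Executing turtle program step by step:
Start: pos=(0,0), heading=0, pen down
LT 270: heading 0 -> 270
REPEAT 4 [
  -- iteration 1/4 --
  RT 30: heading 270 -> 240
  FD 19: (0,0) -> (-9.5,-16.454) [heading=240, draw]
  PD: pen down
  PD: pen down
  -- iteration 2/4 --
  RT 30: heading 240 -> 210
  FD 19: (-9.5,-16.454) -> (-25.954,-25.954) [heading=210, draw]
  PD: pen down
  PD: pen down
  -- iteration 3/4 --
  RT 30: heading 210 -> 180
  FD 19: (-25.954,-25.954) -> (-44.954,-25.954) [heading=180, draw]
  PD: pen down
  PD: pen down
  -- iteration 4/4 --
  RT 30: heading 180 -> 150
  FD 19: (-44.954,-25.954) -> (-61.409,-16.454) [heading=150, draw]
  PD: pen down
  PD: pen down
]
BK 8: (-61.409,-16.454) -> (-54.481,-20.454) [heading=150, draw]
Final: pos=(-54.481,-20.454), heading=150, 5 segment(s) drawn

Segment lengths:
  seg 1: (0,0) -> (-9.5,-16.454), length = 19
  seg 2: (-9.5,-16.454) -> (-25.954,-25.954), length = 19
  seg 3: (-25.954,-25.954) -> (-44.954,-25.954), length = 19
  seg 4: (-44.954,-25.954) -> (-61.409,-16.454), length = 19
  seg 5: (-61.409,-16.454) -> (-54.481,-20.454), length = 8
Total = 84

Answer: 84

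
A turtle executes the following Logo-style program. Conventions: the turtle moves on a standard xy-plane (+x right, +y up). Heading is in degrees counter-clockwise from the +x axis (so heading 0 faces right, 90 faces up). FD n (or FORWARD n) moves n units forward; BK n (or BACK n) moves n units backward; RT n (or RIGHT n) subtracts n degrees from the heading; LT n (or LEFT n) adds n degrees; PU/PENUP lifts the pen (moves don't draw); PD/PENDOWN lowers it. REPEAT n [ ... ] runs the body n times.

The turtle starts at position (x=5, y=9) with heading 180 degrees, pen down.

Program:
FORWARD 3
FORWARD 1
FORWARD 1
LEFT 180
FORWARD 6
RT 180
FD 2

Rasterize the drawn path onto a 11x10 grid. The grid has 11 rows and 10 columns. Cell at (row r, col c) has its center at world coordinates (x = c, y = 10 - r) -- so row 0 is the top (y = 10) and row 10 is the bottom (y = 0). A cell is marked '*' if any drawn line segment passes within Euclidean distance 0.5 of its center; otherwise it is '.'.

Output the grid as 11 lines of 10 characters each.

Segment 0: (5,9) -> (2,9)
Segment 1: (2,9) -> (1,9)
Segment 2: (1,9) -> (0,9)
Segment 3: (0,9) -> (6,9)
Segment 4: (6,9) -> (4,9)

Answer: ..........
*******...
..........
..........
..........
..........
..........
..........
..........
..........
..........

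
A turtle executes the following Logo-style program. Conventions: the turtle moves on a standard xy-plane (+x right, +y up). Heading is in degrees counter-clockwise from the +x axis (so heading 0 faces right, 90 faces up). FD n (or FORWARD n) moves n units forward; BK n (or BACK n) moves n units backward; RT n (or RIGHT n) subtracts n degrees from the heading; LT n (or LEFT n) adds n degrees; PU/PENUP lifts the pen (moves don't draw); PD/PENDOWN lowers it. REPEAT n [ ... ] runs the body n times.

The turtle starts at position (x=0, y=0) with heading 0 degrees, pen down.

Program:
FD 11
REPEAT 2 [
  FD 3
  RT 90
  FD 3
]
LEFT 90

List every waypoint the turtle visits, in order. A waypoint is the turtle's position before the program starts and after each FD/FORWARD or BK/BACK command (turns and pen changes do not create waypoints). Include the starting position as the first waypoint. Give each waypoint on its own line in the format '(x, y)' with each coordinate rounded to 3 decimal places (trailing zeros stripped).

Answer: (0, 0)
(11, 0)
(14, 0)
(14, -3)
(14, -6)
(11, -6)

Derivation:
Executing turtle program step by step:
Start: pos=(0,0), heading=0, pen down
FD 11: (0,0) -> (11,0) [heading=0, draw]
REPEAT 2 [
  -- iteration 1/2 --
  FD 3: (11,0) -> (14,0) [heading=0, draw]
  RT 90: heading 0 -> 270
  FD 3: (14,0) -> (14,-3) [heading=270, draw]
  -- iteration 2/2 --
  FD 3: (14,-3) -> (14,-6) [heading=270, draw]
  RT 90: heading 270 -> 180
  FD 3: (14,-6) -> (11,-6) [heading=180, draw]
]
LT 90: heading 180 -> 270
Final: pos=(11,-6), heading=270, 5 segment(s) drawn
Waypoints (6 total):
(0, 0)
(11, 0)
(14, 0)
(14, -3)
(14, -6)
(11, -6)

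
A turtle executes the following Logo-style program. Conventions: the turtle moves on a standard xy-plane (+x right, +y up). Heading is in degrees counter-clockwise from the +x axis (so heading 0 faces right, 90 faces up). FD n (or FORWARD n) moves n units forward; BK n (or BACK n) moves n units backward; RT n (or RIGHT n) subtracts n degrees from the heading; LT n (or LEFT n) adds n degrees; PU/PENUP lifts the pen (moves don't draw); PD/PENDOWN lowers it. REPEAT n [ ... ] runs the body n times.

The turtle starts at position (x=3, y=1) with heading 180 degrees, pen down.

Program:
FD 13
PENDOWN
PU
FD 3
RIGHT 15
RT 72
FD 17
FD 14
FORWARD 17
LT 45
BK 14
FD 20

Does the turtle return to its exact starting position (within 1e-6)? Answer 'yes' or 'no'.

Executing turtle program step by step:
Start: pos=(3,1), heading=180, pen down
FD 13: (3,1) -> (-10,1) [heading=180, draw]
PD: pen down
PU: pen up
FD 3: (-10,1) -> (-13,1) [heading=180, move]
RT 15: heading 180 -> 165
RT 72: heading 165 -> 93
FD 17: (-13,1) -> (-13.89,17.977) [heading=93, move]
FD 14: (-13.89,17.977) -> (-14.622,31.958) [heading=93, move]
FD 17: (-14.622,31.958) -> (-15.512,48.934) [heading=93, move]
LT 45: heading 93 -> 138
BK 14: (-15.512,48.934) -> (-5.108,39.566) [heading=138, move]
FD 20: (-5.108,39.566) -> (-19.971,52.949) [heading=138, move]
Final: pos=(-19.971,52.949), heading=138, 1 segment(s) drawn

Start position: (3, 1)
Final position: (-19.971, 52.949)
Distance = 56.801; >= 1e-6 -> NOT closed

Answer: no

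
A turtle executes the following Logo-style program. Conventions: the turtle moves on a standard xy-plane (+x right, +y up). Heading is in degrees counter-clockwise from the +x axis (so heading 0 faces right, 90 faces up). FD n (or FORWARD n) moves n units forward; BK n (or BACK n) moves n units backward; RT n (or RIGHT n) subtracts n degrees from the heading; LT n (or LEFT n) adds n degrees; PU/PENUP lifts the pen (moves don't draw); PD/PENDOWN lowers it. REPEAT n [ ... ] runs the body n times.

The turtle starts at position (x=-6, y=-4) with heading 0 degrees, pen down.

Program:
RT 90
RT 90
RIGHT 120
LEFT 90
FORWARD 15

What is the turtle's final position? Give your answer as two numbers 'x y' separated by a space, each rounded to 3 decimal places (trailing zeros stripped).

Answer: -18.99 3.5

Derivation:
Executing turtle program step by step:
Start: pos=(-6,-4), heading=0, pen down
RT 90: heading 0 -> 270
RT 90: heading 270 -> 180
RT 120: heading 180 -> 60
LT 90: heading 60 -> 150
FD 15: (-6,-4) -> (-18.99,3.5) [heading=150, draw]
Final: pos=(-18.99,3.5), heading=150, 1 segment(s) drawn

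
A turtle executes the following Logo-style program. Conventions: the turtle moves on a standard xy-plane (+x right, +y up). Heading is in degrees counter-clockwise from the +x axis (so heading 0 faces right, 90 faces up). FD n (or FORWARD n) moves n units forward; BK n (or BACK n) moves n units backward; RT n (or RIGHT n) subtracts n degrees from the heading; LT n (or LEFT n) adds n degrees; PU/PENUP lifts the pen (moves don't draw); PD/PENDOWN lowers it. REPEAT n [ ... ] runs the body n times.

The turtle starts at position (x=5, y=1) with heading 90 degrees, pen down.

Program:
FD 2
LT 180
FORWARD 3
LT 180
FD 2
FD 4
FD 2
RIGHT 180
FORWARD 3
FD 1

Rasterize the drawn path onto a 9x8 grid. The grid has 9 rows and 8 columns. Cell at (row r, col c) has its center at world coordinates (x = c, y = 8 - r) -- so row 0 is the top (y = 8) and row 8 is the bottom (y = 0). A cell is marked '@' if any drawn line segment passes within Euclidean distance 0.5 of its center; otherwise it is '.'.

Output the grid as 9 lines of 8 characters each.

Answer: .....@..
.....@..
.....@..
.....@..
.....@..
.....@..
.....@..
.....@..
.....@..

Derivation:
Segment 0: (5,1) -> (5,3)
Segment 1: (5,3) -> (5,0)
Segment 2: (5,0) -> (5,2)
Segment 3: (5,2) -> (5,6)
Segment 4: (5,6) -> (5,8)
Segment 5: (5,8) -> (5,5)
Segment 6: (5,5) -> (5,4)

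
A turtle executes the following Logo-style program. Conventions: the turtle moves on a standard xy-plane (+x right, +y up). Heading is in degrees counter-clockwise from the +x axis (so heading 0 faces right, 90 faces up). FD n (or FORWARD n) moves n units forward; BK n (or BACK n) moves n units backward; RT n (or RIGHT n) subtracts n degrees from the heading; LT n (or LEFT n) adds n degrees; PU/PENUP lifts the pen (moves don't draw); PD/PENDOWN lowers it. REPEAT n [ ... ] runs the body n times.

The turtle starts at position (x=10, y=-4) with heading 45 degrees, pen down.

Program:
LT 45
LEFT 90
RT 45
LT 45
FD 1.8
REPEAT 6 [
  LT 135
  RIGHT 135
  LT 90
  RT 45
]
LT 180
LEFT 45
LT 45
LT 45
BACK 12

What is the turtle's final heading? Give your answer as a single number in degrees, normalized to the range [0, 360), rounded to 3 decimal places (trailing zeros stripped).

Executing turtle program step by step:
Start: pos=(10,-4), heading=45, pen down
LT 45: heading 45 -> 90
LT 90: heading 90 -> 180
RT 45: heading 180 -> 135
LT 45: heading 135 -> 180
FD 1.8: (10,-4) -> (8.2,-4) [heading=180, draw]
REPEAT 6 [
  -- iteration 1/6 --
  LT 135: heading 180 -> 315
  RT 135: heading 315 -> 180
  LT 90: heading 180 -> 270
  RT 45: heading 270 -> 225
  -- iteration 2/6 --
  LT 135: heading 225 -> 0
  RT 135: heading 0 -> 225
  LT 90: heading 225 -> 315
  RT 45: heading 315 -> 270
  -- iteration 3/6 --
  LT 135: heading 270 -> 45
  RT 135: heading 45 -> 270
  LT 90: heading 270 -> 0
  RT 45: heading 0 -> 315
  -- iteration 4/6 --
  LT 135: heading 315 -> 90
  RT 135: heading 90 -> 315
  LT 90: heading 315 -> 45
  RT 45: heading 45 -> 0
  -- iteration 5/6 --
  LT 135: heading 0 -> 135
  RT 135: heading 135 -> 0
  LT 90: heading 0 -> 90
  RT 45: heading 90 -> 45
  -- iteration 6/6 --
  LT 135: heading 45 -> 180
  RT 135: heading 180 -> 45
  LT 90: heading 45 -> 135
  RT 45: heading 135 -> 90
]
LT 180: heading 90 -> 270
LT 45: heading 270 -> 315
LT 45: heading 315 -> 0
LT 45: heading 0 -> 45
BK 12: (8.2,-4) -> (-0.285,-12.485) [heading=45, draw]
Final: pos=(-0.285,-12.485), heading=45, 2 segment(s) drawn

Answer: 45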